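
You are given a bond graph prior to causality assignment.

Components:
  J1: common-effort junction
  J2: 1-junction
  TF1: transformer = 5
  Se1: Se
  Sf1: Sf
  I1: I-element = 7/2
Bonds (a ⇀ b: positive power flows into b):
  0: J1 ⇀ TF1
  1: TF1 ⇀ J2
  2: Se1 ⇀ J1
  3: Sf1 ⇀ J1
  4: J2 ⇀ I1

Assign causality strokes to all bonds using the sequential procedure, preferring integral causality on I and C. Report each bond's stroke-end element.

bond 0 stroke at TF1
bond 1 stroke at J2
bond 2 stroke at J1
bond 3 stroke at Sf1
bond 4 stroke at I1

bond 2 |J1  (Se1 fixes effort; stroke away)
bond 3 |Sf1  (source Sf1 imposes f)
bond 0 |TF1  (J1: bond 2 brought effort, rest push out)
bond 1 |J2  (TF1 one-in-one-out from 0)
bond 4 |I1  (J2: last free bond brings flow in)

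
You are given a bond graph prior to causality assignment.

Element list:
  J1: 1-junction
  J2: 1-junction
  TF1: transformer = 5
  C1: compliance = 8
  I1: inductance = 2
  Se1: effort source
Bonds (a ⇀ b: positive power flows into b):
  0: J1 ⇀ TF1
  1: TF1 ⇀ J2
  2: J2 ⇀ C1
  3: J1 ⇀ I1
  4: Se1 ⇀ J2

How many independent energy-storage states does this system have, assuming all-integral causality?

#4 →J2  (source Se1 imposes e)
#2 →J2  (C1: C, integral causality)
#1 →TF1  (only one flow-in slot at J2)
#0 →J1  (TF1 one-in-one-out from 1)
#3 →I1  (J1 needs exactly one f-in)

2  (C1, I1 all integral)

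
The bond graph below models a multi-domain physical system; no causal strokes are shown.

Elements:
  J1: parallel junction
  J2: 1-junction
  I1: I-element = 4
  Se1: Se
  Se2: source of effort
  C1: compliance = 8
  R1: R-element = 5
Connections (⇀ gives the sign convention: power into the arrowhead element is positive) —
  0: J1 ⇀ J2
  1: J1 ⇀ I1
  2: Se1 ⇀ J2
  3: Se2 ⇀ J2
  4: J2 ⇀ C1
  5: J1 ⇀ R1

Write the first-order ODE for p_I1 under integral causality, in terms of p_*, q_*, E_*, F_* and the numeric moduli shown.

dp_I1/dt = -E_Se1 - E_Se2 + q_C1/8

bond 2 stroke at J2  (Se1 fixes effort; stroke away)
bond 3 stroke at J2  (Se2 fixes effort; stroke away)
bond 1 stroke at I1  (prefer integral on I1)
bond 4 stroke at J2  (C1 outputs effort q/C1)
bond 0 stroke at J1  (J2 needs exactly one f-in)
bond 5 stroke at R1  (J1 effort already set via bond 0)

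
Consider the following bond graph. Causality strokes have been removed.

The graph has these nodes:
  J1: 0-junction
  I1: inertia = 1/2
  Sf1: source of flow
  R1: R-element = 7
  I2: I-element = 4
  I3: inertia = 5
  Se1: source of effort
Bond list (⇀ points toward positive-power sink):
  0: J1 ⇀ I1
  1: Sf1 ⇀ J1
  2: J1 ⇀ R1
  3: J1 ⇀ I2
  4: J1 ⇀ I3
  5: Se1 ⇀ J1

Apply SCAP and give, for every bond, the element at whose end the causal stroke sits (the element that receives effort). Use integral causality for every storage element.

β1 stroke→Sf1  (source Sf1 imposes f)
β5 stroke→J1  (Se1 (Se) sets effort on bond)
β0 stroke→I1  (J1 effort already set via bond 5)
β2 stroke→R1  (common-e at J1 fixed by 5)
β3 stroke→I2  (J1: bond 5 brought effort, rest push out)
β4 stroke→I3  (0-jn J1 has e-setter on 5)

#0 →I1
#1 →Sf1
#2 →R1
#3 →I2
#4 →I3
#5 →J1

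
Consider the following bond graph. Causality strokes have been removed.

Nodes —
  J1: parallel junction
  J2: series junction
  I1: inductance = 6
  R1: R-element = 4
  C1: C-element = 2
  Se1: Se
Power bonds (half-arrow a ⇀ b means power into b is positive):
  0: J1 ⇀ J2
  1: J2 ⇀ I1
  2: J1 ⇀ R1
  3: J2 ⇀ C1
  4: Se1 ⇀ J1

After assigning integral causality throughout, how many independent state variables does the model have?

2  (C1, I1 all integral)

#4 |J1  (Se1 fixes effort; stroke away)
#0 |J2  (common-e at J1 fixed by 4)
#2 |R1  (0-jn J1 has e-setter on 4)
#1 |I1  (I1 outputs flow p/I1)
#3 |J2  (1-jn J2 has f-setter on 1)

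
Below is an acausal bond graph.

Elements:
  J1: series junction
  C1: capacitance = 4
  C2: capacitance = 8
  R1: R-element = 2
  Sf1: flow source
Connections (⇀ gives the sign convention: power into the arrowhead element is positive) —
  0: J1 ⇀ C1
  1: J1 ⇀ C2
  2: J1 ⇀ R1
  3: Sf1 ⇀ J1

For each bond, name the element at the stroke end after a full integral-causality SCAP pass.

#0 stroke→J1
#1 stroke→J1
#2 stroke→J1
#3 stroke→Sf1

β3 |Sf1  (source Sf1 imposes f)
β0 |J1  (J1: bond 3 brought flow, rest push out)
β1 |J1  (1-jn J1 has f-setter on 3)
β2 |J1  (J1: bond 3 brought flow, rest push out)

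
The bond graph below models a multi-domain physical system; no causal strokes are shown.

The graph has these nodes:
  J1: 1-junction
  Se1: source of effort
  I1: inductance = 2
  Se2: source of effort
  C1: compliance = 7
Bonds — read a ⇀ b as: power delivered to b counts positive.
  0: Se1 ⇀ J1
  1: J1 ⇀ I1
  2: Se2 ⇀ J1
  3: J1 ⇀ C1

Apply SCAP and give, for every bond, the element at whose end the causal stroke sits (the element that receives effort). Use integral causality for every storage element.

bond 0 stroke→J1
bond 1 stroke→I1
bond 2 stroke→J1
bond 3 stroke→J1

b0 →J1  (Se1 (Se) sets effort on bond)
b2 →J1  (source Se2 imposes e)
b1 →I1  (I1: I, integral causality)
b3 →J1  (J1: bond 1 brought flow, rest push out)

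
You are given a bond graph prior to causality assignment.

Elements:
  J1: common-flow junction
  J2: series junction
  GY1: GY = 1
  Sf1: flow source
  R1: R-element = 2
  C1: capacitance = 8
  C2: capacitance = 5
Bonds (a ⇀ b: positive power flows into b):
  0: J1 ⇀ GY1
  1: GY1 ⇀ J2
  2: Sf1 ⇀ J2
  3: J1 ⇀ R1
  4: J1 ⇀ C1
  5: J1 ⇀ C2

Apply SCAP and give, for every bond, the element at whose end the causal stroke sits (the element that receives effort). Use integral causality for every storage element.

β0 stroke at J1
β1 stroke at J2
β2 stroke at Sf1
β3 stroke at R1
β4 stroke at J1
β5 stroke at J1

b2 stroke→Sf1  (Sf1: flow source, stroke at near end)
b1 stroke→J2  (J2: bond 2 brought flow, rest push out)
b0 stroke→J1  (GY GY1: same side as bond 1)
b4 stroke→J1  (C1 outputs effort q/C1)
b5 stroke→J1  (prefer integral on C2)
b3 stroke→R1  (closing 1-jn rule on J1)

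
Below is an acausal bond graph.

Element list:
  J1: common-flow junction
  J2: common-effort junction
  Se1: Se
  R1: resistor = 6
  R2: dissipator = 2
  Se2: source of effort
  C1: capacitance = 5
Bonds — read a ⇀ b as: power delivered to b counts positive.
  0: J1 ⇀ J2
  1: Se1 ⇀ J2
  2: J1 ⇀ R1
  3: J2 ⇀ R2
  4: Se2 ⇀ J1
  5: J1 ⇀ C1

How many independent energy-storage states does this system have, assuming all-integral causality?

1  (C1 all integral)

β1 |J2  (Se1: effort source, stroke at far end)
β4 |J1  (source Se2 imposes e)
β0 |J1  (J2: bond 1 brought effort, rest push out)
β3 |R2  (J2: bond 1 brought effort, rest push out)
β5 |J1  (C1 outputs effort q/C1)
β2 |R1  (J1 needs exactly one f-in)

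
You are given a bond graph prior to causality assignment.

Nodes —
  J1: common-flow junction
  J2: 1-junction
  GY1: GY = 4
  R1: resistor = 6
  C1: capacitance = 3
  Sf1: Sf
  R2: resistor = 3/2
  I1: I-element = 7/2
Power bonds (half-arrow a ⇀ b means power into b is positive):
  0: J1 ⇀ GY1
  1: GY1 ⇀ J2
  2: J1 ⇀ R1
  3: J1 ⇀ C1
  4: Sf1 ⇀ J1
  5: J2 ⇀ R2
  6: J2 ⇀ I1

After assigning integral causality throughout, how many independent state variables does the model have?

2  (C1, I1 all integral)

b4 stroke→Sf1  (source Sf1 imposes f)
b0 stroke→J1  (common-f at J1 fixed by 4)
b2 stroke→J1  (1-jn J1 has f-setter on 4)
b3 stroke→J1  (J1 flow already set via bond 4)
b1 stroke→J2  (GY GY1: same side as bond 0)
b6 stroke→I1  (I1 outputs flow p/I1)
b5 stroke→J2  (common-f at J2 fixed by 6)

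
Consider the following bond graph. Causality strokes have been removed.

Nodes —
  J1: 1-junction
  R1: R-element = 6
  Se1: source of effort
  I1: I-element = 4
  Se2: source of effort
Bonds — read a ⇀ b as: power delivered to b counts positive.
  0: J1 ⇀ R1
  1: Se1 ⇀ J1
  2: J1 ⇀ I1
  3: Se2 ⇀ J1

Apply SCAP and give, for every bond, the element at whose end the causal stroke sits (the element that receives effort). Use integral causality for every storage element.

β1 |J1  (Se1 (Se) sets effort on bond)
β3 |J1  (source Se2 imposes e)
β2 |I1  (prefer integral on I1)
β0 |J1  (common-f at J1 fixed by 2)

β0 |J1
β1 |J1
β2 |I1
β3 |J1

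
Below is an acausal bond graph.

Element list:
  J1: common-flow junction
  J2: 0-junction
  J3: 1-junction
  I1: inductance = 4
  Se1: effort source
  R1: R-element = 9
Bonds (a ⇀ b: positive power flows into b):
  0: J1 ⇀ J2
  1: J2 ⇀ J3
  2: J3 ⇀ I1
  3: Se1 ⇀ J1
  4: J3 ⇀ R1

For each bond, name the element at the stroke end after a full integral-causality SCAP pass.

b0 |J2
b1 |J3
b2 |I1
b3 |J1
b4 |J3

β3 stroke→J1  (source Se1 imposes e)
β0 stroke→J2  (closing 1-jn rule on J1)
β1 stroke→J3  (common-e at J2 fixed by 0)
β2 stroke→I1  (I1 integral (f out))
β4 stroke→J3  (common-f at J3 fixed by 2)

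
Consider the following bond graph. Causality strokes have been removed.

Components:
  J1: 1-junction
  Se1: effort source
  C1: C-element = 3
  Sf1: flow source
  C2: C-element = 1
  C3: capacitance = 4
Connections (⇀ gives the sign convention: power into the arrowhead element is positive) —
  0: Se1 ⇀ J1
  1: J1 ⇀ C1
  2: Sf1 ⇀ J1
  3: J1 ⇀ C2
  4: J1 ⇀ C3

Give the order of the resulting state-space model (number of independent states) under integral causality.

3  (C1, C2, C3 all integral)

β0 →J1  (Se1 (Se) sets effort on bond)
β2 →Sf1  (Sf1: flow source, stroke at near end)
β1 →J1  (1-jn J1 has f-setter on 2)
β3 →J1  (1-jn J1 has f-setter on 2)
β4 →J1  (1-jn J1 has f-setter on 2)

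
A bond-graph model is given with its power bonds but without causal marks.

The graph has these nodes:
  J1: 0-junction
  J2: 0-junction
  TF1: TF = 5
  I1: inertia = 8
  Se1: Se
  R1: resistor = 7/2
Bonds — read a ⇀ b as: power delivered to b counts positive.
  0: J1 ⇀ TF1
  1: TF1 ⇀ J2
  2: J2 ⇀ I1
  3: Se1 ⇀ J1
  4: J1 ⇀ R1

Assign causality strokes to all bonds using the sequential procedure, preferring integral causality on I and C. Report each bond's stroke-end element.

β3 |J1  (Se1: effort source, stroke at far end)
β0 |TF1  (J1: bond 3 brought effort, rest push out)
β4 |R1  (J1 effort already set via bond 3)
β1 |J2  (TF TF1: opposite of bond 0)
β2 |I1  (0-jn J2 has e-setter on 1)

b0 stroke→TF1
b1 stroke→J2
b2 stroke→I1
b3 stroke→J1
b4 stroke→R1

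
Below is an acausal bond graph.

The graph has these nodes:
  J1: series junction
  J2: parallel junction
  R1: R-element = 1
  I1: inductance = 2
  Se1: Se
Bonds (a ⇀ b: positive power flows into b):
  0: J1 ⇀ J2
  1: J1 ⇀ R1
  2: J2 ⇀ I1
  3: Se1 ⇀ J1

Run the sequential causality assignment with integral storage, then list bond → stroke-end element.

#0 |J2
#1 |J1
#2 |I1
#3 |J1

#3 |J1  (Se1: effort source, stroke at far end)
#2 |I1  (prefer integral on I1)
#0 |J2  (J2: last free bond brings effort in)
#1 |J1  (J1 flow already set via bond 0)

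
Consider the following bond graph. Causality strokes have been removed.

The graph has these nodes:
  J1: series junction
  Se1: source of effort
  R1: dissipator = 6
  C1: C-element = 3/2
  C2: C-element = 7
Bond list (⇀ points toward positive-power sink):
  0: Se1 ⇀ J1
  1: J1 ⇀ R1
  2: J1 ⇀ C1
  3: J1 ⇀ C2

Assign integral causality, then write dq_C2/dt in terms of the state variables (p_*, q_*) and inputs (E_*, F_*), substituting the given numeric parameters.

dq_C2/dt = E_Se1/6 - q_C1/9 - q_C2/42

#0 stroke→J1  (Se1: effort source, stroke at far end)
#2 stroke→J1  (C1 integral (e out))
#3 stroke→J1  (C2 outputs effort q/C2)
#1 stroke→R1  (J1: last free bond brings flow in)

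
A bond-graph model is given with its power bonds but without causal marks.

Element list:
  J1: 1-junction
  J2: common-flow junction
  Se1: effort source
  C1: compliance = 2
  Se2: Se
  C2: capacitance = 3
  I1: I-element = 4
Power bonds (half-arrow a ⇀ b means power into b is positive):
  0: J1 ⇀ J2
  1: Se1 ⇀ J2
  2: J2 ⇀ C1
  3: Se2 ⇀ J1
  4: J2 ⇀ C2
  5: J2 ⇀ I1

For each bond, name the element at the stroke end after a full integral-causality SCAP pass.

b1 stroke at J2  (Se1: effort source, stroke at far end)
b3 stroke at J1  (Se2 fixes effort; stroke away)
b0 stroke at J2  (closing 1-jn rule on J1)
b2 stroke at J2  (C1 outputs effort q/C1)
b4 stroke at J2  (C2 outputs effort q/C2)
b5 stroke at I1  (J2: last free bond brings flow in)

bond 0 stroke→J2
bond 1 stroke→J2
bond 2 stroke→J2
bond 3 stroke→J1
bond 4 stroke→J2
bond 5 stroke→I1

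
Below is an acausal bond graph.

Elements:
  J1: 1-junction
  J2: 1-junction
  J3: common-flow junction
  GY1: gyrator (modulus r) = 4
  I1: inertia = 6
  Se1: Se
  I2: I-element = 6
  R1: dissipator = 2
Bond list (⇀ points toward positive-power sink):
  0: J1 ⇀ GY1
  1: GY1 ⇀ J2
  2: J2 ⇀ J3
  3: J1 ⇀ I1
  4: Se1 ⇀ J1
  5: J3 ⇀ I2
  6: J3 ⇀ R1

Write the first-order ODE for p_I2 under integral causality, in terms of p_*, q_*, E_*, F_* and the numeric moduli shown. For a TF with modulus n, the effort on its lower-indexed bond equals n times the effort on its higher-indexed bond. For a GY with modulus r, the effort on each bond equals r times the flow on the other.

dp_I2/dt = 2*p_I1/3 - p_I2/3

#4 stroke at J1  (Se1: effort source, stroke at far end)
#3 stroke at I1  (I1 outputs flow p/I1)
#0 stroke at J1  (1-jn J1 has f-setter on 3)
#1 stroke at J2  (GY1 both-in/both-out from 0)
#2 stroke at J3  (J2 needs exactly one f-in)
#5 stroke at I2  (I2: I, integral causality)
#6 stroke at J3  (common-f at J3 fixed by 5)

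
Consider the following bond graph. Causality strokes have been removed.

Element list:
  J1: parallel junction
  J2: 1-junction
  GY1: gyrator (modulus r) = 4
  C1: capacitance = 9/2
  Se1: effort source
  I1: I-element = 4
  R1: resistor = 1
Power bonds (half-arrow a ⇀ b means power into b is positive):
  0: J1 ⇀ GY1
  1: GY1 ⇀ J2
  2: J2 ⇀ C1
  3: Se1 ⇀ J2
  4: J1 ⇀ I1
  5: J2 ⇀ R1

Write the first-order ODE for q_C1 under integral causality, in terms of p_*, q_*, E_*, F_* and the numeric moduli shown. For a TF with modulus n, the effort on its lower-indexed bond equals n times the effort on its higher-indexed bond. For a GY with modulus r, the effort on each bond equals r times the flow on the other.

dq_C1/dt = E_Se1 - p_I1 - 2*q_C1/9

bond 3 |J2  (Se1 fixes effort; stroke away)
bond 2 |J2  (prefer integral on C1)
bond 4 |I1  (I1 outputs flow p/I1)
bond 0 |J1  (J1 needs exactly one e-in)
bond 1 |J2  (through GY1, causality inverts; strokes same side of GY1)
bond 5 |R1  (only one flow-in slot at J2)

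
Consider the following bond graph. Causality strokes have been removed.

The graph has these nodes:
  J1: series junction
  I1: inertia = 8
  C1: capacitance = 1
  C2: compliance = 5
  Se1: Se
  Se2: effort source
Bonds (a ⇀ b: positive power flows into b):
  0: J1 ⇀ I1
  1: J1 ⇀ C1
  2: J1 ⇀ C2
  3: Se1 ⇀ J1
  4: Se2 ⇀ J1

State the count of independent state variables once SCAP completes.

3  (C1, C2, I1 all integral)

bond 3 |J1  (Se1 (Se) sets effort on bond)
bond 4 |J1  (source Se2 imposes e)
bond 0 |I1  (prefer integral on I1)
bond 1 |J1  (common-f at J1 fixed by 0)
bond 2 |J1  (J1: bond 0 brought flow, rest push out)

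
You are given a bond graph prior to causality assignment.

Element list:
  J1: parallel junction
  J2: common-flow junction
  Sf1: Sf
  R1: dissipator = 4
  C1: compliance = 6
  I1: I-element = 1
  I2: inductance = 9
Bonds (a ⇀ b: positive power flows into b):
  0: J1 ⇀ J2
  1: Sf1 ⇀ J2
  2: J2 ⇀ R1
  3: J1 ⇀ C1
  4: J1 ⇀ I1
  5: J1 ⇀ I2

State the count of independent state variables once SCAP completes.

3  (C1, I1, I2 all integral)

b1 →Sf1  (source Sf1 imposes f)
b0 →J2  (1-jn J2 has f-setter on 1)
b2 →J2  (common-f at J2 fixed by 1)
b3 →J1  (C1 integral (e out))
b4 →I1  (0-jn J1 has e-setter on 3)
b5 →I2  (J1 effort already set via bond 3)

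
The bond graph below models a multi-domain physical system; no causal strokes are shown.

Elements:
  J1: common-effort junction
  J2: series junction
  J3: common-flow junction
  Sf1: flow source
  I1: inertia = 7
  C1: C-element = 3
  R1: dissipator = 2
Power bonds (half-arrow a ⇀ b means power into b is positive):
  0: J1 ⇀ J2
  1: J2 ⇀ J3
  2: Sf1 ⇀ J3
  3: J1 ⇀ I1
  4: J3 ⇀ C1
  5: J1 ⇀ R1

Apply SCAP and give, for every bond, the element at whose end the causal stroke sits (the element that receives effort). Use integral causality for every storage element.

β2 stroke at Sf1  (Sf1 fixes flow; stroke at Sf1)
β1 stroke at J3  (J3: bond 2 brought flow, rest push out)
β4 stroke at J3  (J3 flow already set via bond 2)
β0 stroke at J2  (J2 flow already set via bond 1)
β3 stroke at I1  (I1 outputs flow p/I1)
β5 stroke at J1  (J1 needs exactly one e-in)

#0 →J2
#1 →J3
#2 →Sf1
#3 →I1
#4 →J3
#5 →J1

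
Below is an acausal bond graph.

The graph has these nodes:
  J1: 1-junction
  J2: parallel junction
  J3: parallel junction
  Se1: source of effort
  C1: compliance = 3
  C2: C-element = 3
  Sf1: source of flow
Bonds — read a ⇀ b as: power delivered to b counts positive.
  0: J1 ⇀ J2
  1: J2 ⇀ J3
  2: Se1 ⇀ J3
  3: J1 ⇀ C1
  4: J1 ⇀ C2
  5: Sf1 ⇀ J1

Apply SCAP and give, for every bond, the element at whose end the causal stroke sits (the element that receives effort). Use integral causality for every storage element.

b0 stroke at J1
b1 stroke at J2
b2 stroke at J3
b3 stroke at J1
b4 stroke at J1
b5 stroke at Sf1

b2 stroke at J3  (Se1: effort source, stroke at far end)
b5 stroke at Sf1  (Sf1: flow source, stroke at near end)
b0 stroke at J1  (J1: bond 5 brought flow, rest push out)
b3 stroke at J1  (J1: bond 5 brought flow, rest push out)
b4 stroke at J1  (J1: bond 5 brought flow, rest push out)
b1 stroke at J2  (only one effort-in slot at J2)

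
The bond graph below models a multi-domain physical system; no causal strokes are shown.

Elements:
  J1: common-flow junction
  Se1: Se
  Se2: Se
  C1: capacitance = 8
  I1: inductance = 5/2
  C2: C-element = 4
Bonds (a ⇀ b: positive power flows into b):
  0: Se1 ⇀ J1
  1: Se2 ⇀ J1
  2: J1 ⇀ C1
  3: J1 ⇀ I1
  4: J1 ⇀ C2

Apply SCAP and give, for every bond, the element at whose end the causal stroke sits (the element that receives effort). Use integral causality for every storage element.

#0 →J1  (Se1: effort source, stroke at far end)
#1 →J1  (Se2: effort source, stroke at far end)
#2 →J1  (C1 outputs effort q/C1)
#3 →I1  (I1 outputs flow p/I1)
#4 →J1  (J1 flow already set via bond 3)

b0 |J1
b1 |J1
b2 |J1
b3 |I1
b4 |J1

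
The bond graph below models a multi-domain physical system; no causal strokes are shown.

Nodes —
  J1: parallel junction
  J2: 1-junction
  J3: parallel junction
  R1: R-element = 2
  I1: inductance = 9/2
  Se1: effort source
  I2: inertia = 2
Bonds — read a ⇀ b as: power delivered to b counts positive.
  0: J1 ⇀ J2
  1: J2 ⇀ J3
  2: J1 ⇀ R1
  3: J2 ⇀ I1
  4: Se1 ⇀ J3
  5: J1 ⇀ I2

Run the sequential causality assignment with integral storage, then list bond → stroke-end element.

#0 |J2
#1 |J2
#2 |J1
#3 |I1
#4 |J3
#5 |I2

β4 stroke at J3  (Se1 (Se) sets effort on bond)
β1 stroke at J2  (common-e at J3 fixed by 4)
β3 stroke at I1  (I1 outputs flow p/I1)
β0 stroke at J2  (common-f at J2 fixed by 3)
β5 stroke at I2  (prefer integral on I2)
β2 stroke at J1  (only one effort-in slot at J1)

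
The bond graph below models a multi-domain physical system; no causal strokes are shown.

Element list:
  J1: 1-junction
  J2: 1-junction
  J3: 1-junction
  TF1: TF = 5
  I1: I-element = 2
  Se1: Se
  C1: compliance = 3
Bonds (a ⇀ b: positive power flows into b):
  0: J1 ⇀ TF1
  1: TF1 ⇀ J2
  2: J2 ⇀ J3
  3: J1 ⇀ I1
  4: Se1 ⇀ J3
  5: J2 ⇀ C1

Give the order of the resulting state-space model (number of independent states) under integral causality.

bond 4 →J3  (Se1 fixes effort; stroke away)
bond 2 →J2  (closing 1-jn rule on J3)
bond 3 →I1  (I1 outputs flow p/I1)
bond 0 →J1  (J1 flow already set via bond 3)
bond 1 →TF1  (through TF1, causality passes straight; one stroke at TF1)
bond 5 →J2  (1-jn J2 has f-setter on 1)

2  (C1, I1 all integral)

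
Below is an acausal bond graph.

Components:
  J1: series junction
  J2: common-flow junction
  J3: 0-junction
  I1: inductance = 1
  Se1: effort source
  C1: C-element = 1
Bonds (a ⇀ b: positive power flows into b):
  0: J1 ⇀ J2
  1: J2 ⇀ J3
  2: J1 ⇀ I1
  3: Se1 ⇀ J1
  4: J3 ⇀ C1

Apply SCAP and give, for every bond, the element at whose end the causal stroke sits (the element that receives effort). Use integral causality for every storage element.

#3 stroke→J1  (Se1 fixes effort; stroke away)
#2 stroke→I1  (I1 integral (f out))
#0 stroke→J1  (common-f at J1 fixed by 2)
#1 stroke→J2  (J2: bond 0 brought flow, rest push out)
#4 stroke→J3  (closing 0-jn rule on J3)

bond 0 stroke at J1
bond 1 stroke at J2
bond 2 stroke at I1
bond 3 stroke at J1
bond 4 stroke at J3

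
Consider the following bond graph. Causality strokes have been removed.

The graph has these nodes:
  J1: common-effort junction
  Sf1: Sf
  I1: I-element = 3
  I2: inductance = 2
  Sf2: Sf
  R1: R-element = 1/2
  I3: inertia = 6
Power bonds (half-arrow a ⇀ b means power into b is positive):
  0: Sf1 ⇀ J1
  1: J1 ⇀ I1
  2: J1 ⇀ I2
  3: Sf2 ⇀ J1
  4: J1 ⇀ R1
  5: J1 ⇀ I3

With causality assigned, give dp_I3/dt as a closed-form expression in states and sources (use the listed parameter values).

dp_I3/dt = F_Sf1/2 + F_Sf2/2 - p_I1/6 - p_I2/4 - p_I3/12

bond 0 stroke at Sf1  (Sf1: flow source, stroke at near end)
bond 3 stroke at Sf2  (Sf2 fixes flow; stroke at Sf2)
bond 1 stroke at I1  (I1 outputs flow p/I1)
bond 2 stroke at I2  (prefer integral on I2)
bond 5 stroke at I3  (I3 outputs flow p/I3)
bond 4 stroke at J1  (only one effort-in slot at J1)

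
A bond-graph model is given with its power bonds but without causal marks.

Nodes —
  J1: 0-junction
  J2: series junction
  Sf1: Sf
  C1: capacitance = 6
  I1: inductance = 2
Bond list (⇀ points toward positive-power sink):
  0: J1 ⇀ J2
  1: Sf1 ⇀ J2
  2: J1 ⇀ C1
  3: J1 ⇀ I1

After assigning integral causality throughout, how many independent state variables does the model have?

2  (C1, I1 all integral)

#1 stroke→Sf1  (Sf1: flow source, stroke at near end)
#0 stroke→J2  (common-f at J2 fixed by 1)
#2 stroke→J1  (C1: C, integral causality)
#3 stroke→I1  (common-e at J1 fixed by 2)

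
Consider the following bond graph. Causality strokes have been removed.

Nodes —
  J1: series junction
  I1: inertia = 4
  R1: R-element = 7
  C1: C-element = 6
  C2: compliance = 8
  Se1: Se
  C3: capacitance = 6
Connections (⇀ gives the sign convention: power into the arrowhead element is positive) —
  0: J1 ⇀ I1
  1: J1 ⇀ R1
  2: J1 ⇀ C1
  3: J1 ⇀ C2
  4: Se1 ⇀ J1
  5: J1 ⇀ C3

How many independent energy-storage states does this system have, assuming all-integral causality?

bond 4 |J1  (Se1 (Se) sets effort on bond)
bond 0 |I1  (I1 outputs flow p/I1)
bond 1 |J1  (J1 flow already set via bond 0)
bond 2 |J1  (J1: bond 0 brought flow, rest push out)
bond 3 |J1  (1-jn J1 has f-setter on 0)
bond 5 |J1  (J1: bond 0 brought flow, rest push out)

4  (C1, C2, C3, I1 all integral)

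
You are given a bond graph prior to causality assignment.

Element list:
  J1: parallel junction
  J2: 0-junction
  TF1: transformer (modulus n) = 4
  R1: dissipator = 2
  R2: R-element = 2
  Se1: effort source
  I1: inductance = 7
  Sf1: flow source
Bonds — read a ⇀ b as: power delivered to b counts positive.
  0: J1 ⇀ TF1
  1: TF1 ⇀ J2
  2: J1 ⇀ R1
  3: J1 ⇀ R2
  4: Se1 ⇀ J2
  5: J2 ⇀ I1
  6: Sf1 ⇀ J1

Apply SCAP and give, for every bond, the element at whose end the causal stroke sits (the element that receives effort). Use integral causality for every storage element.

#0 |J1
#1 |TF1
#2 |R1
#3 |R2
#4 |J2
#5 |I1
#6 |Sf1

b4 stroke→J2  (Se1 fixes effort; stroke away)
b6 stroke→Sf1  (Sf1 fixes flow; stroke at Sf1)
b1 stroke→TF1  (J2 effort already set via bond 4)
b5 stroke→I1  (J2: bond 4 brought effort, rest push out)
b0 stroke→J1  (TF1: transformer flips bond 1)
b2 stroke→R1  (common-e at J1 fixed by 0)
b3 stroke→R2  (J1 effort already set via bond 0)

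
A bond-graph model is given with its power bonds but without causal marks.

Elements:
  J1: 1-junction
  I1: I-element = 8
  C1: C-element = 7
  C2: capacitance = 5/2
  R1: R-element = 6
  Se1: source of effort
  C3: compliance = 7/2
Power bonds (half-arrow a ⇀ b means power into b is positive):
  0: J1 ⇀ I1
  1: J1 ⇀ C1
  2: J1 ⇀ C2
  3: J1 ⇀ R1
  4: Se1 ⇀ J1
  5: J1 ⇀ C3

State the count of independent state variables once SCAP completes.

4  (C1, C2, C3, I1 all integral)

b4 →J1  (Se1 (Se) sets effort on bond)
b0 →I1  (I1: I, integral causality)
b1 →J1  (common-f at J1 fixed by 0)
b2 →J1  (J1 flow already set via bond 0)
b3 →J1  (J1: bond 0 brought flow, rest push out)
b5 →J1  (J1 flow already set via bond 0)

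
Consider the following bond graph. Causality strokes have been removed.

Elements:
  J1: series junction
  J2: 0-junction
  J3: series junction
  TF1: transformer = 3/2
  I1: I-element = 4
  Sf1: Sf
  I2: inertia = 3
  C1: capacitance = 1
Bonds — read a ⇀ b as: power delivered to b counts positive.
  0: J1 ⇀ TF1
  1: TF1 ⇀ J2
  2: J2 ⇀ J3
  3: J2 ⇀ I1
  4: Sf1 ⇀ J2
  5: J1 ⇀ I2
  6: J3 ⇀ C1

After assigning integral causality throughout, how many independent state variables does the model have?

#4 stroke at Sf1  (Sf1 (Sf) sets flow on bond)
#3 stroke at I1  (prefer integral on I1)
#5 stroke at I2  (I2: I, integral causality)
#0 stroke at J1  (J1 flow already set via bond 5)
#1 stroke at TF1  (TF1: transformer flips bond 0)
#2 stroke at J2  (closing 0-jn rule on J2)
#6 stroke at J3  (J3: bond 2 brought flow, rest push out)

3  (C1, I1, I2 all integral)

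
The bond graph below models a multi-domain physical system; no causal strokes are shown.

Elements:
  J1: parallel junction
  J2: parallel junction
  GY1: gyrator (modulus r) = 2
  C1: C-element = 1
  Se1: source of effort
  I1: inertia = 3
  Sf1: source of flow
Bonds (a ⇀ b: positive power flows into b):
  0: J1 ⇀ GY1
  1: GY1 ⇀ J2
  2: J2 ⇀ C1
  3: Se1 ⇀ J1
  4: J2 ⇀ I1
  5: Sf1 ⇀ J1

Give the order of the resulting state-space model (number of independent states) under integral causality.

#3 stroke at J1  (Se1 (Se) sets effort on bond)
#5 stroke at Sf1  (Sf1 fixes flow; stroke at Sf1)
#0 stroke at GY1  (J1 effort already set via bond 3)
#1 stroke at GY1  (GY1: gyrator matches bond 0)
#2 stroke at J2  (C1 outputs effort q/C1)
#4 stroke at I1  (J2 effort already set via bond 2)

2  (C1, I1 all integral)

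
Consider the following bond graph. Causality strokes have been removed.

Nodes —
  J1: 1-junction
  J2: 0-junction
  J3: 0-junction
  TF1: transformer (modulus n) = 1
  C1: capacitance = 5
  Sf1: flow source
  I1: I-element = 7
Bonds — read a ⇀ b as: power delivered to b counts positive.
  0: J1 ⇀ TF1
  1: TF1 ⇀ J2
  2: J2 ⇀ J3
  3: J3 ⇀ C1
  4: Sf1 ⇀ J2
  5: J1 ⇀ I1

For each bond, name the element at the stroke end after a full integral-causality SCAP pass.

bond 0 stroke→J1
bond 1 stroke→TF1
bond 2 stroke→J2
bond 3 stroke→J3
bond 4 stroke→Sf1
bond 5 stroke→I1

bond 4 stroke at Sf1  (Sf1: flow source, stroke at near end)
bond 3 stroke at J3  (C1: C, integral causality)
bond 2 stroke at J2  (J3: bond 3 brought effort, rest push out)
bond 1 stroke at TF1  (0-jn J2 has e-setter on 2)
bond 0 stroke at J1  (TF1 one-in-one-out from 1)
bond 5 stroke at I1  (J1 needs exactly one f-in)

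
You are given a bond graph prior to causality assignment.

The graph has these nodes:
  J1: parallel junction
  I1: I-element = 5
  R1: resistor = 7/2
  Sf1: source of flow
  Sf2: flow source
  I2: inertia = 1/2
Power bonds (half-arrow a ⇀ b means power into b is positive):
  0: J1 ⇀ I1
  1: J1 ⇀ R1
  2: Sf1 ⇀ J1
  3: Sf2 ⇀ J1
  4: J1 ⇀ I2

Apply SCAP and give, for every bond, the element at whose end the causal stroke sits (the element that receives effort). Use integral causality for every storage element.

b0 |I1
b1 |J1
b2 |Sf1
b3 |Sf2
b4 |I2

#2 stroke→Sf1  (Sf1 fixes flow; stroke at Sf1)
#3 stroke→Sf2  (Sf2 fixes flow; stroke at Sf2)
#0 stroke→I1  (prefer integral on I1)
#4 stroke→I2  (prefer integral on I2)
#1 stroke→J1  (J1 needs exactly one e-in)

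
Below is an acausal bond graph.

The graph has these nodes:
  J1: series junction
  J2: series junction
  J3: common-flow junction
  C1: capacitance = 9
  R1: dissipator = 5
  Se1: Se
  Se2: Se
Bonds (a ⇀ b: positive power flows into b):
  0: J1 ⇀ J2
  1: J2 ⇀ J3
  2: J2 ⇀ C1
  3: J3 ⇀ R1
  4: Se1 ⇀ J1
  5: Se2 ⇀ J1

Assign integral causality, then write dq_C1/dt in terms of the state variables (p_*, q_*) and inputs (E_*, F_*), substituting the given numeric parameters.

b4 |J1  (Se1 (Se) sets effort on bond)
b5 |J1  (Se2 fixes effort; stroke away)
b0 |J2  (J1 needs exactly one f-in)
b2 |J2  (C1 outputs effort q/C1)
b1 |J3  (J2 needs exactly one f-in)
b3 |R1  (J3 needs exactly one f-in)

dq_C1/dt = E_Se1/5 + E_Se2/5 - q_C1/45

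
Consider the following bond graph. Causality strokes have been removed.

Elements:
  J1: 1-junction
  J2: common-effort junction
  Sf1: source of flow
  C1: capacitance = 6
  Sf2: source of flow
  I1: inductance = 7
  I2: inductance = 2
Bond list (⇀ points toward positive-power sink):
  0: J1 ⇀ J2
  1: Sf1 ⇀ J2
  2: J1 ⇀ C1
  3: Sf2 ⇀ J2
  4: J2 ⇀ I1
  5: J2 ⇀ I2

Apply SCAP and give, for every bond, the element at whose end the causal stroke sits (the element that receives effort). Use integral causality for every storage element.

bond 0 |J2
bond 1 |Sf1
bond 2 |J1
bond 3 |Sf2
bond 4 |I1
bond 5 |I2

bond 1 stroke→Sf1  (Sf1 (Sf) sets flow on bond)
bond 3 stroke→Sf2  (Sf2 fixes flow; stroke at Sf2)
bond 2 stroke→J1  (C1: C, integral causality)
bond 0 stroke→J2  (J1 needs exactly one f-in)
bond 4 stroke→I1  (J2 effort already set via bond 0)
bond 5 stroke→I2  (J2 effort already set via bond 0)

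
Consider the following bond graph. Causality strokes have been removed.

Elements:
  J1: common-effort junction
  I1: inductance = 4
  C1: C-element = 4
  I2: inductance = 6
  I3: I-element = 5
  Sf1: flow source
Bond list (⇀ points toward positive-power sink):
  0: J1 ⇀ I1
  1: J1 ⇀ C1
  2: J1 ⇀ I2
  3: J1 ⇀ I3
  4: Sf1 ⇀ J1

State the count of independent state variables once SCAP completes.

#4 →Sf1  (source Sf1 imposes f)
#0 →I1  (I1: I, integral causality)
#1 →J1  (prefer integral on C1)
#2 →I2  (J1: bond 1 brought effort, rest push out)
#3 →I3  (common-e at J1 fixed by 1)

4  (C1, I1, I2, I3 all integral)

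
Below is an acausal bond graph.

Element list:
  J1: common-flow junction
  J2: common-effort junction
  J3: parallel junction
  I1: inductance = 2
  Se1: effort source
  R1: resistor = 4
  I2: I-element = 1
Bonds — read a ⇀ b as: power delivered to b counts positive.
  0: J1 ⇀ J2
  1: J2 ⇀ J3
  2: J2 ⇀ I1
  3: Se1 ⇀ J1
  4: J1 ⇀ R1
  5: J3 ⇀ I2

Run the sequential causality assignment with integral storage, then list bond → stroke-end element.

b3 |J1  (Se1: effort source, stroke at far end)
b2 |I1  (I1 outputs flow p/I1)
b5 |I2  (I2 integral (f out))
b1 |J3  (J3: last free bond brings effort in)
b0 |J2  (only one effort-in slot at J2)
b4 |J1  (J1: bond 0 brought flow, rest push out)

b0 stroke at J2
b1 stroke at J3
b2 stroke at I1
b3 stroke at J1
b4 stroke at J1
b5 stroke at I2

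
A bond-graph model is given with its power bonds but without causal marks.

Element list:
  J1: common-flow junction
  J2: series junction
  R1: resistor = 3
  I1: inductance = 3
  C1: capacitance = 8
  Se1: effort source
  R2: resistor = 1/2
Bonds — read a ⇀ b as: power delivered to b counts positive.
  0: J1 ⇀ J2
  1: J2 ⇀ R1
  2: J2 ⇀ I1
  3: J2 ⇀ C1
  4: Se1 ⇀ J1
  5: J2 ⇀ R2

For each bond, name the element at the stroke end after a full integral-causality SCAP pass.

β4 →J1  (Se1: effort source, stroke at far end)
β0 →J2  (J1: last free bond brings flow in)
β2 →I1  (I1 integral (f out))
β1 →J2  (1-jn J2 has f-setter on 2)
β3 →J2  (J2 flow already set via bond 2)
β5 →J2  (J2 flow already set via bond 2)

bond 0 |J2
bond 1 |J2
bond 2 |I1
bond 3 |J2
bond 4 |J1
bond 5 |J2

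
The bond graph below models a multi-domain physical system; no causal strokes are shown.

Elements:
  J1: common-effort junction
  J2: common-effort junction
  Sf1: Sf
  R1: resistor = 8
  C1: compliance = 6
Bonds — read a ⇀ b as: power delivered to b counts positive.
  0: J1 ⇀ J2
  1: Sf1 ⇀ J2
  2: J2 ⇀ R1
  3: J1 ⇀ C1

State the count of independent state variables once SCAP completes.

b1 |Sf1  (Sf1 fixes flow; stroke at Sf1)
b3 |J1  (prefer integral on C1)
b0 |J2  (J1 effort already set via bond 3)
b2 |R1  (J2: bond 0 brought effort, rest push out)

1  (C1 all integral)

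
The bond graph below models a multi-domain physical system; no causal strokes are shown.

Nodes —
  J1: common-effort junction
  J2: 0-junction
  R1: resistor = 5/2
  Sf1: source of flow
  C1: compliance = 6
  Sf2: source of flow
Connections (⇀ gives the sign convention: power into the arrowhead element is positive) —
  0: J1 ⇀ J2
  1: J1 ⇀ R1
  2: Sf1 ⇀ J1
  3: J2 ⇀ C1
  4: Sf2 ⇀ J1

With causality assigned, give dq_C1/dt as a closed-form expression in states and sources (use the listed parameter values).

dq_C1/dt = F_Sf1 + F_Sf2 - q_C1/15

β2 stroke→Sf1  (source Sf1 imposes f)
β4 stroke→Sf2  (Sf2 fixes flow; stroke at Sf2)
β3 stroke→J2  (C1 outputs effort q/C1)
β0 stroke→J1  (0-jn J2 has e-setter on 3)
β1 stroke→R1  (J1: bond 0 brought effort, rest push out)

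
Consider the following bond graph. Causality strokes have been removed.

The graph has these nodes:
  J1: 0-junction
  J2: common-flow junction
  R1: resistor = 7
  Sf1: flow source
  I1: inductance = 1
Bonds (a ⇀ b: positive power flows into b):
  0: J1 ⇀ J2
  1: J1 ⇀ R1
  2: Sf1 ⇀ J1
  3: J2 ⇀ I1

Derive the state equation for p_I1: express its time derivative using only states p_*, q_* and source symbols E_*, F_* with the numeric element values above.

β2 stroke→Sf1  (source Sf1 imposes f)
β3 stroke→I1  (I1 outputs flow p/I1)
β0 stroke→J2  (J2: bond 3 brought flow, rest push out)
β1 stroke→J1  (closing 0-jn rule on J1)

dp_I1/dt = 7*F_Sf1 - 7*p_I1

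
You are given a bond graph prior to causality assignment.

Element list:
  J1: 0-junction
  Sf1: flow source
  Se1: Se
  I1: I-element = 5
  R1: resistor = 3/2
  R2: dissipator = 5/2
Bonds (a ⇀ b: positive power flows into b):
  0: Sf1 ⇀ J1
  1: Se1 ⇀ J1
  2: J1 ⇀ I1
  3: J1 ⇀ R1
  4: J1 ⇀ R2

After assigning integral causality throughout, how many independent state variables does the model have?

b0 stroke→Sf1  (source Sf1 imposes f)
b1 stroke→J1  (Se1: effort source, stroke at far end)
b2 stroke→I1  (J1: bond 1 brought effort, rest push out)
b3 stroke→R1  (J1 effort already set via bond 1)
b4 stroke→R2  (common-e at J1 fixed by 1)

1  (I1 all integral)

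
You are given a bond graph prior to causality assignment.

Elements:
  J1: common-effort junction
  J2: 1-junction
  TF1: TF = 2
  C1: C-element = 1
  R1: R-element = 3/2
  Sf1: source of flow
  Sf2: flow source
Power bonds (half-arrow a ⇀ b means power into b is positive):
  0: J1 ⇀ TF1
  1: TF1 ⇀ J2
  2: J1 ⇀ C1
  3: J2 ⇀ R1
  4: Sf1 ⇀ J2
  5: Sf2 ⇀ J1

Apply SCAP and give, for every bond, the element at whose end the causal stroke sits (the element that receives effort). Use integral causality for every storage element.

b0 →TF1
b1 →J2
b2 →J1
b3 →J2
b4 →Sf1
b5 →Sf2

bond 4 stroke→Sf1  (source Sf1 imposes f)
bond 5 stroke→Sf2  (Sf2 fixes flow; stroke at Sf2)
bond 1 stroke→J2  (1-jn J2 has f-setter on 4)
bond 3 stroke→J2  (1-jn J2 has f-setter on 4)
bond 0 stroke→TF1  (through TF1, causality passes straight; one stroke at TF1)
bond 2 stroke→J1  (only one effort-in slot at J1)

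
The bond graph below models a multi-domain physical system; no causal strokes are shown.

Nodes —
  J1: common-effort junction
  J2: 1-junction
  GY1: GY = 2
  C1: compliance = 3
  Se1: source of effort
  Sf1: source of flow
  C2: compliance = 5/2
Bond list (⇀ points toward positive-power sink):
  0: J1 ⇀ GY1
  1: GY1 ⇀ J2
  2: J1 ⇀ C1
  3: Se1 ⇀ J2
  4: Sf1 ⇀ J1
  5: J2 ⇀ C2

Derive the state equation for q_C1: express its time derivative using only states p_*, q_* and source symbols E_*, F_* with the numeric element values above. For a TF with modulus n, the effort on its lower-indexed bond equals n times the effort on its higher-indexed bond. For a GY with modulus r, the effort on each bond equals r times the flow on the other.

dq_C1/dt = E_Se1/2 + F_Sf1 - q_C2/5

b3 →J2  (Se1: effort source, stroke at far end)
b4 →Sf1  (Sf1 (Sf) sets flow on bond)
b2 →J1  (C1 outputs effort q/C1)
b0 →GY1  (0-jn J1 has e-setter on 2)
b1 →GY1  (GY GY1: same side as bond 0)
b5 →J2  (1-jn J2 has f-setter on 1)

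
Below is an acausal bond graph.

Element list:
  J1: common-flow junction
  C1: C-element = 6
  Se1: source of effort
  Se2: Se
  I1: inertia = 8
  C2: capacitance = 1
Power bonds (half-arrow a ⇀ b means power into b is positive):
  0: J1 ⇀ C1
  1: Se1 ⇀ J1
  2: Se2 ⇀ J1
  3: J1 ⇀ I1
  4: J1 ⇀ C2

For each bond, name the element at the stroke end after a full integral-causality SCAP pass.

β0 stroke at J1
β1 stroke at J1
β2 stroke at J1
β3 stroke at I1
β4 stroke at J1

bond 1 stroke→J1  (Se1 (Se) sets effort on bond)
bond 2 stroke→J1  (source Se2 imposes e)
bond 0 stroke→J1  (prefer integral on C1)
bond 3 stroke→I1  (prefer integral on I1)
bond 4 stroke→J1  (common-f at J1 fixed by 3)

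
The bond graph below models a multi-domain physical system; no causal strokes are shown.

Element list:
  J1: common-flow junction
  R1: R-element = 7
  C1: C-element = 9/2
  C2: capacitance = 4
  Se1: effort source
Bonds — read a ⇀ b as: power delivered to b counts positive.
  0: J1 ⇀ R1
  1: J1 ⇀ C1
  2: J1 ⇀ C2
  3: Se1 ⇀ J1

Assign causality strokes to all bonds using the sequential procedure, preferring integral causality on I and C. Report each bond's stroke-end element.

b0 |R1
b1 |J1
b2 |J1
b3 |J1

#3 |J1  (Se1 (Se) sets effort on bond)
#1 |J1  (C1: C, integral causality)
#2 |J1  (C2: C, integral causality)
#0 |R1  (closing 1-jn rule on J1)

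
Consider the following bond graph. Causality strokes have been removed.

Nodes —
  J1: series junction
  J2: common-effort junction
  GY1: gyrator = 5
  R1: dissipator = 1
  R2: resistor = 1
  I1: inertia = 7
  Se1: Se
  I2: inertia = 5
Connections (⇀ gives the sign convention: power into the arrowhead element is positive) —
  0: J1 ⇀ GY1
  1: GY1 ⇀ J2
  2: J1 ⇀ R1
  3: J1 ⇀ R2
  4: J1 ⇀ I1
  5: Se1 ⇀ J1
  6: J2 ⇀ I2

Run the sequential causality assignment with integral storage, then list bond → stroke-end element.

bond 0 stroke at J1
bond 1 stroke at J2
bond 2 stroke at J1
bond 3 stroke at J1
bond 4 stroke at I1
bond 5 stroke at J1
bond 6 stroke at I2

bond 5 →J1  (source Se1 imposes e)
bond 4 →I1  (prefer integral on I1)
bond 0 →J1  (1-jn J1 has f-setter on 4)
bond 2 →J1  (J1 flow already set via bond 4)
bond 3 →J1  (1-jn J1 has f-setter on 4)
bond 1 →J2  (GY GY1: same side as bond 0)
bond 6 →I2  (common-e at J2 fixed by 1)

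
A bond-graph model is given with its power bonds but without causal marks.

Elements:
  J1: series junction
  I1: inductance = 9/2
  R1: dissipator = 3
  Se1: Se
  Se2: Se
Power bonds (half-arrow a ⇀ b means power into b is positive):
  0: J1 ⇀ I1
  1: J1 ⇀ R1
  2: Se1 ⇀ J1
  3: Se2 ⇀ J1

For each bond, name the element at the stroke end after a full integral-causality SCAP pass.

b0 →I1
b1 →J1
b2 →J1
b3 →J1

b2 |J1  (Se1 (Se) sets effort on bond)
b3 |J1  (Se2 fixes effort; stroke away)
b0 |I1  (prefer integral on I1)
b1 |J1  (J1: bond 0 brought flow, rest push out)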